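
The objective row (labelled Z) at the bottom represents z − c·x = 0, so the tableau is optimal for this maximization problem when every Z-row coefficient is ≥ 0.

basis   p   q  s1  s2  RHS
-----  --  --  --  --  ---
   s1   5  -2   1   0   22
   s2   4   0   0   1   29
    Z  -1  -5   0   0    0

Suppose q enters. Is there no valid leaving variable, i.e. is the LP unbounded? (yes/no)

Every constraint-row entry in column q is ≤ 0, so increasing q is unbounded.

yes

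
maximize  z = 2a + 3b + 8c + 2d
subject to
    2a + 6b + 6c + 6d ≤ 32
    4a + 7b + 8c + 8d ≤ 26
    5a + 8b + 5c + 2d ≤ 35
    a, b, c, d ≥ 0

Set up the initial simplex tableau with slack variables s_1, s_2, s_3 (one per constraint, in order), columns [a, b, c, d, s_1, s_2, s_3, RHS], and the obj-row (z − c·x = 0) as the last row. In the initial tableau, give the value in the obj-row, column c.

The obj-row carries the negated objective coefficients: the c entry is -8.

-8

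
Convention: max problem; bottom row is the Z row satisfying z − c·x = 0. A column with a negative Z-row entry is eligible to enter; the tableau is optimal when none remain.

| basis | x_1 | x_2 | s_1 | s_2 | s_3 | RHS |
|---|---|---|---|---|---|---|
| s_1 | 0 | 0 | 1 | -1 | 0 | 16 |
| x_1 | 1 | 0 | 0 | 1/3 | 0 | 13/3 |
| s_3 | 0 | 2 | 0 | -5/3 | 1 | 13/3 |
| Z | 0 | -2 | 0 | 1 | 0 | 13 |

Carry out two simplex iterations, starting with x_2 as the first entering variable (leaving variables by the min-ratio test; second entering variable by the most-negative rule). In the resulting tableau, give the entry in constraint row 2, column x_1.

Ratio test on column x_2 — row 1: entry 0 ≤ 0; row 2: entry 0 ≤ 0; row 3: (13/3)/2 = 13/6. Minimum is 13/6 at row 3 (s_3 leaves); pivot element 2.
Divide row 3 by 2; eliminate column x_2 from the other rows.
Second iteration: most negative Z-row entry is -2/3 in column s_2, so s_2 enters.
Ratio test on column s_2 — row 1: entry -1 ≤ 0; row 2: (13/3)/(1/3) = 13; row 3: entry -5/6 ≤ 0. Minimum is 13 at row 2 (x_1 leaves); pivot element 1/3.
Divide row 2 by 1/3; eliminate column s_2 from the other rows.
After both pivots, the entry at constraint row 2, column x_1 is 3.

3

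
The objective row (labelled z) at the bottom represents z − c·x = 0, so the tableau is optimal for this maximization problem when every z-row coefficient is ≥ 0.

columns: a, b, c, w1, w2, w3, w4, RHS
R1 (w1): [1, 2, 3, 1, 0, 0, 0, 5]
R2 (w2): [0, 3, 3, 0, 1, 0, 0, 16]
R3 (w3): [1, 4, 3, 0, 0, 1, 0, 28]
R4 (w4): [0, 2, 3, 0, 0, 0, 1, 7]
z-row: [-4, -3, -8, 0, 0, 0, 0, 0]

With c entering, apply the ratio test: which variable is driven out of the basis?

w1

Column c entries and ratios — w1: 5/3 = 5/3; w2: 16/3 = 16/3; w3: 28/3 = 28/3; w4: 7/3 = 7/3.
Smallest ratio is 5/3 in the row of w1, so w1 leaves.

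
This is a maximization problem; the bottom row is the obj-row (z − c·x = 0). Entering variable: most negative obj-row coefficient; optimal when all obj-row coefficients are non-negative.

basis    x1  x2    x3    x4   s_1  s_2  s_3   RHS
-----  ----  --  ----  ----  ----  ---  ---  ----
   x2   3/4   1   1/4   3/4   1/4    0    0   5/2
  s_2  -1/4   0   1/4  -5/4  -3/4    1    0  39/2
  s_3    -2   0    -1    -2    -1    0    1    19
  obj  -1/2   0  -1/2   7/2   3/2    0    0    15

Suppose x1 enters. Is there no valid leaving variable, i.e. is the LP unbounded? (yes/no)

no

Column x1 has positive entries in row(s) 1, so the ratio test bounds it — not unbounded.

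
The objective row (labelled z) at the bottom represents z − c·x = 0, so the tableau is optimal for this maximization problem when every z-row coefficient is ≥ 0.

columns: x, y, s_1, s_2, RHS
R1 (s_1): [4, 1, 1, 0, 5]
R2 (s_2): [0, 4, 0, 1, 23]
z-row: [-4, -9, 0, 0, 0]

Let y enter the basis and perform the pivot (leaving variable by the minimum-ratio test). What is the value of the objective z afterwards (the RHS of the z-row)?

Ratio test on column y — row 1: 5/1 = 5; row 2: 23/4 = 23/4. Minimum is 5 at row 1 (s_1 leaves); pivot element 1.
Pivot on row 1; the z-row RHS becomes 0 − (-9)·5 = 45.

45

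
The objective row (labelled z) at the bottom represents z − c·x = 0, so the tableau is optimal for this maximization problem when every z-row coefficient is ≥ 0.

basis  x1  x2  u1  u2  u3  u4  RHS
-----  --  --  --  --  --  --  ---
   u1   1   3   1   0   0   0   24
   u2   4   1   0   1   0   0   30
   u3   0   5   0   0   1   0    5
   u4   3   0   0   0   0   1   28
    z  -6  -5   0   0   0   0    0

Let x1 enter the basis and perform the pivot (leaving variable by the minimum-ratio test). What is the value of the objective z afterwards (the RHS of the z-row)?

45

Ratio test on column x1 — row 1: 24/1 = 24; row 2: 30/4 = 15/2; row 3: entry 0 ≤ 0; row 4: 28/3 = 28/3. Minimum is 15/2 at row 2 (u2 leaves); pivot element 4.
Pivot on row 2; the z-row RHS becomes 0 − (-6)·(15/2) = 45.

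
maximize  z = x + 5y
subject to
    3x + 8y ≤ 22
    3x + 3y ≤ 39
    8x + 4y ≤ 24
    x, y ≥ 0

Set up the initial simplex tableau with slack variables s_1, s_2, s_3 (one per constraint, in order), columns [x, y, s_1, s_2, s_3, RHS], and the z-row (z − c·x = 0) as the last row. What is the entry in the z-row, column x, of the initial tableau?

The z-row carries the negated objective coefficients: the x entry is -1.

-1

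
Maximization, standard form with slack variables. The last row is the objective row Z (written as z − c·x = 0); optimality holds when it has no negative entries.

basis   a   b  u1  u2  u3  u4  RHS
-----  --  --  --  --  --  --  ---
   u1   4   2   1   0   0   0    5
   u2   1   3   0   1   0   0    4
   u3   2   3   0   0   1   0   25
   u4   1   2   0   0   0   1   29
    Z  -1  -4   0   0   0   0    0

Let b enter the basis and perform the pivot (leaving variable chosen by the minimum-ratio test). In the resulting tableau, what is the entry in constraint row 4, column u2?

Ratio test on column b — row 1: 5/2 = 5/2; row 2: 4/3 = 4/3; row 3: 25/3 = 25/3; row 4: 29/2 = 29/2. Minimum is 4/3 at row 2 (u2 leaves); pivot element 3.
Divide row 2 by 3; eliminate column b from the other rows.
Row 4 update in column u2: 0 − 2·(1/3) = -2/3.

-2/3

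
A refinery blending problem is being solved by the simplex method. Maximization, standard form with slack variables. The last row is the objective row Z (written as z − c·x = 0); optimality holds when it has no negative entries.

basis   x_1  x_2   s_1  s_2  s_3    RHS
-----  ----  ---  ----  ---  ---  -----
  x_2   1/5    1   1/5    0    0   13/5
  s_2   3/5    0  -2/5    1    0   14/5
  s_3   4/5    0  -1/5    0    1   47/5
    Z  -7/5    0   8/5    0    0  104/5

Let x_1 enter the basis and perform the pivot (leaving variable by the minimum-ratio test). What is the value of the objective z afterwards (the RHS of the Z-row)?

82/3

Ratio test on column x_1 — row 1: (13/5)/(1/5) = 13; row 2: (14/5)/(3/5) = 14/3; row 3: (47/5)/(4/5) = 47/4. Minimum is 14/3 at row 2 (s_2 leaves); pivot element 3/5.
Pivot on row 2; the Z-row RHS becomes 104/5 − (-7/5)·(14/3) = 82/3.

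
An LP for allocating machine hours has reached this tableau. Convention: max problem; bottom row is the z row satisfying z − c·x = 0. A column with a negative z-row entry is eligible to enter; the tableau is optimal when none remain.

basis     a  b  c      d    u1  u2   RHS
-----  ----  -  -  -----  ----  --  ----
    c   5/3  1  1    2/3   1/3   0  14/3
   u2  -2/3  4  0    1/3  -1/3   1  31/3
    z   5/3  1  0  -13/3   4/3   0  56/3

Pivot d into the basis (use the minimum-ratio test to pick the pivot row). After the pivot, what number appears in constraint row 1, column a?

Ratio test on column d — row 1: (14/3)/(2/3) = 7; row 2: (31/3)/(1/3) = 31. Minimum is 7 at row 1 (c leaves); pivot element 2/3.
Divide row 1 by 2/3; eliminate column d from the other rows.
In the new row 1, the a entry is the old entry divided by the pivot: (5/3)/(2/3) = 5/2.

5/2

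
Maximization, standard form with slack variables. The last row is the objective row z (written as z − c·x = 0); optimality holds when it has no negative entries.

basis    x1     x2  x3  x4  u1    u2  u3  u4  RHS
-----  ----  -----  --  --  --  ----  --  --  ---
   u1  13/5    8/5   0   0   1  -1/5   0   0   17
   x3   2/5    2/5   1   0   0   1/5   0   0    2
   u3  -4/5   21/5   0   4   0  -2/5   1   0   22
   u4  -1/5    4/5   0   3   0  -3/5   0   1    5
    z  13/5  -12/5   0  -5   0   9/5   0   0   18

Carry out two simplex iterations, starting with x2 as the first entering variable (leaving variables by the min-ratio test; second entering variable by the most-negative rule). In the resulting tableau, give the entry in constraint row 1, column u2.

-1

Ratio test on column x2 — row 1: 17/(8/5) = 85/8; row 2: 2/(2/5) = 5; row 3: 22/(21/5) = 110/21; row 4: 5/(4/5) = 25/4. Minimum is 5 at row 2 (x3 leaves); pivot element 2/5.
Divide row 2 by 2/5; eliminate column x2 from the other rows.
Second iteration: most negative z-row entry is -5 in column x4, so x4 enters.
Ratio test on column x4 — row 1: entry 0 ≤ 0; row 2: entry 0 ≤ 0; row 3: 1/4 = 1/4; row 4: 1/3 = 1/3. Minimum is 1/4 at row 3 (u3 leaves); pivot element 4.
Divide row 3 by 4; eliminate column x4 from the other rows.
After both pivots, the entry at constraint row 1, column u2 is -1.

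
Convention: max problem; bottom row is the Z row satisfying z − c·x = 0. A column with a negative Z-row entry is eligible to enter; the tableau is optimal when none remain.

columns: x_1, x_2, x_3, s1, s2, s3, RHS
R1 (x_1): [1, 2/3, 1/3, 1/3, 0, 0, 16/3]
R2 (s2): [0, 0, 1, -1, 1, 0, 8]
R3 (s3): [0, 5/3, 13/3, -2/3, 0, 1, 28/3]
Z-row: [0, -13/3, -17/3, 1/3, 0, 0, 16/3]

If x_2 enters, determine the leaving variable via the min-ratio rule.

s3

Column x_2 entries and ratios — x_1: (16/3)/(2/3) = 8; s2: 0 ≤ 0, skip; s3: (28/3)/(5/3) = 28/5.
Smallest ratio is 28/5 in the row of s3, so s3 leaves.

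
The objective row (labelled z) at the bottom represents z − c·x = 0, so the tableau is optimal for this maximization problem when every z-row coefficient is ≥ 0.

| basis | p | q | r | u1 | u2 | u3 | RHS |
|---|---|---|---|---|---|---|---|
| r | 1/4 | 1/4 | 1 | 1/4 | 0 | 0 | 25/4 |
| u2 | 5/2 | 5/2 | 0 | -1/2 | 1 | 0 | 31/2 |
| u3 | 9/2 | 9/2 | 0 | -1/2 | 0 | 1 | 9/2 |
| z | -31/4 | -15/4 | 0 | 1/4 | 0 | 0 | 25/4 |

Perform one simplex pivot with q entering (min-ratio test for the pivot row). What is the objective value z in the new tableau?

10

Ratio test on column q — row 1: (25/4)/(1/4) = 25; row 2: (31/2)/(5/2) = 31/5; row 3: (9/2)/(9/2) = 1. Minimum is 1 at row 3 (u3 leaves); pivot element 9/2.
Pivot on row 3; the z-row RHS becomes 25/4 − (-15/4)·1 = 10.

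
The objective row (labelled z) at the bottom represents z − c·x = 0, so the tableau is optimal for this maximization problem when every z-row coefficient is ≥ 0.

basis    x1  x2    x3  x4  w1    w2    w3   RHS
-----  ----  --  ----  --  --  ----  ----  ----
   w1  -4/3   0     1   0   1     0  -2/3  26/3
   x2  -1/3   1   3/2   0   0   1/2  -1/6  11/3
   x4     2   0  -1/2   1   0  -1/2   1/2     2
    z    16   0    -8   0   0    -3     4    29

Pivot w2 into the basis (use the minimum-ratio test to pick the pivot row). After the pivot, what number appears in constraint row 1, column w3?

-2/3

Ratio test on column w2 — row 1: entry 0 ≤ 0; row 2: (11/3)/(1/2) = 22/3; row 3: entry -1/2 ≤ 0. Minimum is 22/3 at row 2 (x2 leaves); pivot element 1/2.
Divide row 2 by 1/2; eliminate column w2 from the other rows.
Row 1 update in column w3: -2/3 − 0·(-1/3) = -2/3.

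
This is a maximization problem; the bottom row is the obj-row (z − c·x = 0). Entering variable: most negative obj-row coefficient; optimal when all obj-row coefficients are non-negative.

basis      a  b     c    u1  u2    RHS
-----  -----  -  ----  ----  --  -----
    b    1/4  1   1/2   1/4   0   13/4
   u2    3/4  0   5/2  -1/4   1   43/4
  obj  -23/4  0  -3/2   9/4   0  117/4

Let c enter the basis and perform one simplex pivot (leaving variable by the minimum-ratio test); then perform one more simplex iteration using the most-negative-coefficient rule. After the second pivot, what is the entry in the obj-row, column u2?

-10

Ratio test on column c — row 1: (13/4)/(1/2) = 13/2; row 2: (43/4)/(5/2) = 43/10. Minimum is 43/10 at row 2 (u2 leaves); pivot element 5/2.
Divide row 2 by 5/2; eliminate column c from the other rows.
Second iteration: most negative obj-row entry is -53/10 in column a, so a enters.
Ratio test on column a — row 1: (11/10)/(1/10) = 11; row 2: (43/10)/(3/10) = 43/3. Minimum is 11 at row 1 (b leaves); pivot element 1/10.
Divide row 1 by 1/10; eliminate column a from the other rows.
After both pivots, the entry at the obj-row, column u2 is -10.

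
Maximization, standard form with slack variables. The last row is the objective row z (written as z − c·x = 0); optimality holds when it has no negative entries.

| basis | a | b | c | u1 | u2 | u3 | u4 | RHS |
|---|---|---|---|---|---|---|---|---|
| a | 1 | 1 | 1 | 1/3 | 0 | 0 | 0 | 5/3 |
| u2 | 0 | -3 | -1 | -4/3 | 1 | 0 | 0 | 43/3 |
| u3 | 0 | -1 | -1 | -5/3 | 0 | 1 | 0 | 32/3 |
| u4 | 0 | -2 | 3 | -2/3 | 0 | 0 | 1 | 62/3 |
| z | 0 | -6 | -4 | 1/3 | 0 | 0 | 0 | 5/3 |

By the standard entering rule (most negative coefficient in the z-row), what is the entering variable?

Negative z-row entries: b: -6, c: -4.
The most negative is -6 in column b, so b enters.

b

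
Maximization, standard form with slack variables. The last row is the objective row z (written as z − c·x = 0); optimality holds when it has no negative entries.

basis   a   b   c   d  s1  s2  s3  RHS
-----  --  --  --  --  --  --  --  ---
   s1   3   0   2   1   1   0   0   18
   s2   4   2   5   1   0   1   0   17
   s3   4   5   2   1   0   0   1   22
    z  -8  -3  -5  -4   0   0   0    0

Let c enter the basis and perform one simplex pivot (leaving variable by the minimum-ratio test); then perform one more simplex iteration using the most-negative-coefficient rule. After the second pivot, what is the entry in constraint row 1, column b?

Ratio test on column c — row 1: 18/2 = 9; row 2: 17/5 = 17/5; row 3: 22/2 = 11. Minimum is 17/5 at row 2 (s2 leaves); pivot element 5.
Divide row 2 by 5; eliminate column c from the other rows.
Second iteration: most negative z-row entry is -4 in column a, so a enters.
Ratio test on column a — row 1: (56/5)/(7/5) = 8; row 2: (17/5)/(4/5) = 17/4; row 3: (76/5)/(12/5) = 19/3. Minimum is 17/4 at row 2 (c leaves); pivot element 4/5.
Divide row 2 by 4/5; eliminate column a from the other rows.
After both pivots, the entry at constraint row 1, column b is -3/2.

-3/2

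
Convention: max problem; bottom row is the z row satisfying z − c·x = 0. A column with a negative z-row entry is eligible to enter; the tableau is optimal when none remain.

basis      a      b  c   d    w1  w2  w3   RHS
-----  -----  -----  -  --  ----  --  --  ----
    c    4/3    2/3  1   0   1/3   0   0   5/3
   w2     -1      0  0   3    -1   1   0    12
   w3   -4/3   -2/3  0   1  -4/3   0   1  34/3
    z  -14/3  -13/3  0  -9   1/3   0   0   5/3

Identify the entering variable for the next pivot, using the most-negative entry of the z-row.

d

Negative z-row entries: a: -14/3, b: -13/3, d: -9.
The most negative is -9 in column d, so d enters.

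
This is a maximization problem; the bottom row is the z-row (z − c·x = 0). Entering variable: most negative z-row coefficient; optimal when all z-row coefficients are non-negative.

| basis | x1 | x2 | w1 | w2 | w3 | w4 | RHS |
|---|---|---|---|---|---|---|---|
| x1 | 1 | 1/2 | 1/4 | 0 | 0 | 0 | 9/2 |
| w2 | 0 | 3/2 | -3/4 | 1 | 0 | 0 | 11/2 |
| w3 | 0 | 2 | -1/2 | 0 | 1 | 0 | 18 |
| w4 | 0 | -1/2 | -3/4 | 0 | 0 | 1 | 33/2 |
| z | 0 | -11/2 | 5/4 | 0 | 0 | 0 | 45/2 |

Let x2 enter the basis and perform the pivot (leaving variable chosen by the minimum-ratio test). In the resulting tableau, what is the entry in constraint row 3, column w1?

1/2

Ratio test on column x2 — row 1: (9/2)/(1/2) = 9; row 2: (11/2)/(3/2) = 11/3; row 3: 18/2 = 9; row 4: entry -1/2 ≤ 0. Minimum is 11/3 at row 2 (w2 leaves); pivot element 3/2.
Divide row 2 by 3/2; eliminate column x2 from the other rows.
Row 3 update in column w1: -1/2 − 2·(-1/2) = 1/2.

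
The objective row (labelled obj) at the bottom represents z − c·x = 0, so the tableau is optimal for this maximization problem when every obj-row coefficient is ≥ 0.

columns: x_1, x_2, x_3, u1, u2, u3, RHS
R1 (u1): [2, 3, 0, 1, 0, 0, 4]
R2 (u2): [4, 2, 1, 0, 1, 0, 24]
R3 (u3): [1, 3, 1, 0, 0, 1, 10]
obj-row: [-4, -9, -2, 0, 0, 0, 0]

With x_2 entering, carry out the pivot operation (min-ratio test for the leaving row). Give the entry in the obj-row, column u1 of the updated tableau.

Ratio test on column x_2 — row 1: 4/3 = 4/3; row 2: 24/2 = 12; row 3: 10/3 = 10/3. Minimum is 4/3 at row 1 (u1 leaves); pivot element 3.
Divide row 1 by 3; eliminate column x_2 from the other rows.
obj-row update in column u1: 0 − (-9)·(1/3) = 3.

3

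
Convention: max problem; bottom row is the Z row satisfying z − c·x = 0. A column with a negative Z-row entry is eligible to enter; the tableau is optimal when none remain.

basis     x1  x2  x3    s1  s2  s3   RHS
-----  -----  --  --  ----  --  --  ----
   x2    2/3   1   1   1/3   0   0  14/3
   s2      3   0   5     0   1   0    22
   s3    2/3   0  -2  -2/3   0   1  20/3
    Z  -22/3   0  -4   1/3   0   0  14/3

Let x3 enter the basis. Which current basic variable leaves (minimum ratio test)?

Column x3 entries and ratios — x2: (14/3)/1 = 14/3; s2: 22/5 = 22/5; s3: -2 ≤ 0, skip.
Smallest ratio is 22/5 in the row of s2, so s2 leaves.

s2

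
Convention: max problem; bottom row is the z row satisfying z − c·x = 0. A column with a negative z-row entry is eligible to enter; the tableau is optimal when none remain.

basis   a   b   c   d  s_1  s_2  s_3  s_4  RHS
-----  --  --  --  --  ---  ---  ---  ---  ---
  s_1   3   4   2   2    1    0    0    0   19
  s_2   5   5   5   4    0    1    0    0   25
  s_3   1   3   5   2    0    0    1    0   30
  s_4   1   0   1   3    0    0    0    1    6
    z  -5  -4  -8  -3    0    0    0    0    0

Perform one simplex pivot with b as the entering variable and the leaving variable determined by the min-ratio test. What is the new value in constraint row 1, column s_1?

Ratio test on column b — row 1: 19/4 = 19/4; row 2: 25/5 = 5; row 3: 30/3 = 10; row 4: entry 0 ≤ 0. Minimum is 19/4 at row 1 (s_1 leaves); pivot element 4.
Divide row 1 by 4; eliminate column b from the other rows.
In the new row 1, the s_1 entry is the old entry divided by the pivot: 1/4 = 1/4.

1/4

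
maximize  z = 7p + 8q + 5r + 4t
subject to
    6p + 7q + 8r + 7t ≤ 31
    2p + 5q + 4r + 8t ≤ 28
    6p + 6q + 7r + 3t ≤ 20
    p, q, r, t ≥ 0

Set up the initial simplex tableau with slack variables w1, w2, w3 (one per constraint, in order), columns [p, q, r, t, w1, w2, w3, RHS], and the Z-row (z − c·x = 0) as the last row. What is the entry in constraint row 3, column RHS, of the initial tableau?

20

The RHS of constraint 3 is b_3 = 20.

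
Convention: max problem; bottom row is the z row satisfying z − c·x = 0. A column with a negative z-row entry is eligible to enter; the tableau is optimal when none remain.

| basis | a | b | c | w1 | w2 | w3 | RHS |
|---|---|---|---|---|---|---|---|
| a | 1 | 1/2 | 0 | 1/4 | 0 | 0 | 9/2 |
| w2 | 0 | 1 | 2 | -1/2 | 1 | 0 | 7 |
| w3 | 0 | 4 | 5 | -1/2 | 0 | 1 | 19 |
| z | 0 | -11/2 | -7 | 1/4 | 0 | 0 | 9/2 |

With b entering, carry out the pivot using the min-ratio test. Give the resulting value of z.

Ratio test on column b — row 1: (9/2)/(1/2) = 9; row 2: 7/1 = 7; row 3: 19/4 = 19/4. Minimum is 19/4 at row 3 (w3 leaves); pivot element 4.
Pivot on row 3; the z-row RHS becomes 9/2 − (-11/2)·(19/4) = 245/8.

245/8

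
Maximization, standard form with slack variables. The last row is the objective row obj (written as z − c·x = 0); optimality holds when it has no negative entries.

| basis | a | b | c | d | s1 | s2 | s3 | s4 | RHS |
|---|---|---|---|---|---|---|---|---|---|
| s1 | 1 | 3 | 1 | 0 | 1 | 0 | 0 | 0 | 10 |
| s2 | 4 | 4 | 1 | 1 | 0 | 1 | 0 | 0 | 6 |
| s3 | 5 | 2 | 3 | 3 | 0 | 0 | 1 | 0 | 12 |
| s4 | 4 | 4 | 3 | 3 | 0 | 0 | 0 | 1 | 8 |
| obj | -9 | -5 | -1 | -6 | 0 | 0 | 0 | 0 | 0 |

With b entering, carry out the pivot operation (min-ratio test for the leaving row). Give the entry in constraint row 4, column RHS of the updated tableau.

2

Ratio test on column b — row 1: 10/3 = 10/3; row 2: 6/4 = 3/2; row 3: 12/2 = 6; row 4: 8/4 = 2. Minimum is 3/2 at row 2 (s2 leaves); pivot element 4.
Divide row 2 by 4; eliminate column b from the other rows.
Row 4 update in column RHS: 8 − 4·(3/2) = 2.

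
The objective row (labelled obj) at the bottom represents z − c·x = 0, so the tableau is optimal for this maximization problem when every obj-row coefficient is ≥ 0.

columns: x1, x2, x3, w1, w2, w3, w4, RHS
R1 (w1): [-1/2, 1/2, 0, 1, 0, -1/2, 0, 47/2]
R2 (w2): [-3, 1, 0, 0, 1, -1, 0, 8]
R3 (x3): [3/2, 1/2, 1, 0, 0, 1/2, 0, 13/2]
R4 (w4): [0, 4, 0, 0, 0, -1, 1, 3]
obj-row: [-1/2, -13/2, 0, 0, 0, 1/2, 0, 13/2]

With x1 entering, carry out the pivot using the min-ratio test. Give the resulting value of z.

Ratio test on column x1 — row 1: entry -1/2 ≤ 0; row 2: entry -3 ≤ 0; row 3: (13/2)/(3/2) = 13/3; row 4: entry 0 ≤ 0. Minimum is 13/3 at row 3 (x3 leaves); pivot element 3/2.
Pivot on row 3; the obj-row RHS becomes 13/2 − (-1/2)·(13/3) = 26/3.

26/3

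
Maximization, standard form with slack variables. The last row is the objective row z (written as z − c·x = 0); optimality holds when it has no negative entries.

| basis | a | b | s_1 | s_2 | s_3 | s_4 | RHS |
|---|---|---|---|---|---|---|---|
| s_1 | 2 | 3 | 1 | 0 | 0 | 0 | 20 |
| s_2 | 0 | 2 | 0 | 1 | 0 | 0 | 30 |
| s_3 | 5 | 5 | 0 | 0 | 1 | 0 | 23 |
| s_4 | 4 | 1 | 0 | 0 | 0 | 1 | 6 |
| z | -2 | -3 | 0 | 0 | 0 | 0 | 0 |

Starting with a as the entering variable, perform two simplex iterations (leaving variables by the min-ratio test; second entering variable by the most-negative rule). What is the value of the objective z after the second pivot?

Ratio test on column a — row 1: 20/2 = 10; row 2: entry 0 ≤ 0; row 3: 23/5 = 23/5; row 4: 6/4 = 3/2. Minimum is 3/2 at row 4 (s_4 leaves); pivot element 4.
Pivot on row 4; the z-row RHS becomes 0 − (-2)·(3/2) = 3.
Next entering variable (most negative z-row entry -5/2): b.
Ratio test on column b — row 1: 17/(5/2) = 34/5; row 2: 30/2 = 15; row 3: (31/2)/(15/4) = 62/15; row 4: (3/2)/(1/4) = 6. Minimum is 62/15 at row 3 (s_3 leaves); pivot element 15/4.
After the second pivot the z-row RHS is 3 − (-5/2)·(62/15) = 40/3.

40/3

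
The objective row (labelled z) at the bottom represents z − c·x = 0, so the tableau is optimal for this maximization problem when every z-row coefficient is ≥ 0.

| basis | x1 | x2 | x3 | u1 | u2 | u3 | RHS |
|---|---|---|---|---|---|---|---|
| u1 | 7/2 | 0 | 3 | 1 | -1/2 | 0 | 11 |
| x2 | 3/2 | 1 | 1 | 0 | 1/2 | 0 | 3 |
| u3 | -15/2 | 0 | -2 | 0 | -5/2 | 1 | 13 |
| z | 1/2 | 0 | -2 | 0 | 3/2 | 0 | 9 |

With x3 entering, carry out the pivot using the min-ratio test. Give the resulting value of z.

15

Ratio test on column x3 — row 1: 11/3 = 11/3; row 2: 3/1 = 3; row 3: entry -2 ≤ 0. Minimum is 3 at row 2 (x2 leaves); pivot element 1.
Pivot on row 2; the z-row RHS becomes 9 − (-2)·3 = 15.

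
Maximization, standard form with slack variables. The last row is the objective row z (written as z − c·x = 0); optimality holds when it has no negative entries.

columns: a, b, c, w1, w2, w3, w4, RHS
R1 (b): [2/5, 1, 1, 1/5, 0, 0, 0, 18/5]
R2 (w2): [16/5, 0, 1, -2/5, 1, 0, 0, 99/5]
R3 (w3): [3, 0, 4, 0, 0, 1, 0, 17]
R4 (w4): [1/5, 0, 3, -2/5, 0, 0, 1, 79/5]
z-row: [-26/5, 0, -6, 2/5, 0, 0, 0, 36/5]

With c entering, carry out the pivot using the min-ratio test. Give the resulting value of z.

Ratio test on column c — row 1: (18/5)/1 = 18/5; row 2: (99/5)/1 = 99/5; row 3: 17/4 = 17/4; row 4: (79/5)/3 = 79/15. Minimum is 18/5 at row 1 (b leaves); pivot element 1.
Pivot on row 1; the z-row RHS becomes 36/5 − (-6)·(18/5) = 144/5.

144/5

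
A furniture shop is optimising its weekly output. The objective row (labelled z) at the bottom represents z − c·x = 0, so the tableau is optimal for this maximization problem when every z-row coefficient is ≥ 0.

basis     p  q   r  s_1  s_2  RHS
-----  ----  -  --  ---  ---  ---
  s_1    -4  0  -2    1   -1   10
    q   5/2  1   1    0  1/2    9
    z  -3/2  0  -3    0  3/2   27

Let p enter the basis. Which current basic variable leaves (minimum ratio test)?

Column p entries and ratios — s_1: -4 ≤ 0, skip; q: 9/(5/2) = 18/5.
Smallest ratio is 18/5 in the row of q, so q leaves.

q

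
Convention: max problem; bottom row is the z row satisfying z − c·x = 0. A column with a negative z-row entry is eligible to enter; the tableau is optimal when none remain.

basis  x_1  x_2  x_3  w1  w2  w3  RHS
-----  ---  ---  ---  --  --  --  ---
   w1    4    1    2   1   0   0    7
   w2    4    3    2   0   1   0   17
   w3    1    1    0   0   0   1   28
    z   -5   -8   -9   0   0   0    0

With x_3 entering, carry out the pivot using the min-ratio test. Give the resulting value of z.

Ratio test on column x_3 — row 1: 7/2 = 7/2; row 2: 17/2 = 17/2; row 3: entry 0 ≤ 0. Minimum is 7/2 at row 1 (w1 leaves); pivot element 2.
Pivot on row 1; the z-row RHS becomes 0 − (-9)·(7/2) = 63/2.

63/2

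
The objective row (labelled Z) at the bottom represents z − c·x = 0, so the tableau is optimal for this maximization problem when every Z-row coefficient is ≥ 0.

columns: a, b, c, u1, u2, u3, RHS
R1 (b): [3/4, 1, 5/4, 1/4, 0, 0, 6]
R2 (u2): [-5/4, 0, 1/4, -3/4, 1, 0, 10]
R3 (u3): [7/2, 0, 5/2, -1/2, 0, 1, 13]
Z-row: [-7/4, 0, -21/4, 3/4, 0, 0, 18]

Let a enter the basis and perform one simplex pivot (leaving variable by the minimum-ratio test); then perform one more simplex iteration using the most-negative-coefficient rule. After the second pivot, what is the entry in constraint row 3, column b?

Ratio test on column a — row 1: 6/(3/4) = 8; row 2: entry -5/4 ≤ 0; row 3: 13/(7/2) = 26/7. Minimum is 26/7 at row 3 (u3 leaves); pivot element 7/2.
Divide row 3 by 7/2; eliminate column a from the other rows.
Second iteration: most negative Z-row entry is -4 in column c, so c enters.
Ratio test on column c — row 1: (45/14)/(5/7) = 9/2; row 2: (205/14)/(8/7) = 205/16; row 3: (26/7)/(5/7) = 26/5. Minimum is 9/2 at row 1 (b leaves); pivot element 5/7.
Divide row 1 by 5/7; eliminate column c from the other rows.
After both pivots, the entry at constraint row 3, column b is -1.

-1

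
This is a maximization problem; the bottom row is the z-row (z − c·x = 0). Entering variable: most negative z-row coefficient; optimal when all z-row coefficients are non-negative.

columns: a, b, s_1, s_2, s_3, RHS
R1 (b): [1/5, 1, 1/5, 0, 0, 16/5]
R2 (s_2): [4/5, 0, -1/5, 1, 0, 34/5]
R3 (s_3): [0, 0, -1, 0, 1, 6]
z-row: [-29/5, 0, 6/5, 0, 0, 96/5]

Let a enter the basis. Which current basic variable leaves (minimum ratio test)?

s_2

Column a entries and ratios — b: (16/5)/(1/5) = 16; s_2: (34/5)/(4/5) = 17/2; s_3: 0 ≤ 0, skip.
Smallest ratio is 17/2 in the row of s_2, so s_2 leaves.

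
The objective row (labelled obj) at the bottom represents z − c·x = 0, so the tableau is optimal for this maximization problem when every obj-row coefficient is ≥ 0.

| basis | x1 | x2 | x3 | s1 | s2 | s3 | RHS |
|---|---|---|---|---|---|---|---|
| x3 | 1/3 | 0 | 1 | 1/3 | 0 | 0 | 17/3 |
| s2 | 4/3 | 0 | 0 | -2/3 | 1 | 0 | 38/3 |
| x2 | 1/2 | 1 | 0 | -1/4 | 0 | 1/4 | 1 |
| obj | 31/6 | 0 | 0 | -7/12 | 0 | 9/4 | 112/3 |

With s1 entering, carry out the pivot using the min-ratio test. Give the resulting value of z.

189/4

Ratio test on column s1 — row 1: (17/3)/(1/3) = 17; row 2: entry -2/3 ≤ 0; row 3: entry -1/4 ≤ 0. Minimum is 17 at row 1 (x3 leaves); pivot element 1/3.
Pivot on row 1; the obj-row RHS becomes 112/3 − (-7/12)·17 = 189/4.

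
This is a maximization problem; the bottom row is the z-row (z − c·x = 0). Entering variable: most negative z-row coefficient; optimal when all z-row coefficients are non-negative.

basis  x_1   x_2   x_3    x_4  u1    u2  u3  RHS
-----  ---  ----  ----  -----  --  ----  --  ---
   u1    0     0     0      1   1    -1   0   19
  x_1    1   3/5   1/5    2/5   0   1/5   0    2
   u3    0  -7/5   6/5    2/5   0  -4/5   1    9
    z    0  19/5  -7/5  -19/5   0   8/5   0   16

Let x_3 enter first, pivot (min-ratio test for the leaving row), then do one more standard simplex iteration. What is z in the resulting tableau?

63/2

Ratio test on column x_3 — row 1: entry 0 ≤ 0; row 2: 2/(1/5) = 10; row 3: 9/(6/5) = 15/2. Minimum is 15/2 at row 3 (u3 leaves); pivot element 6/5.
Pivot on row 3; the z-row RHS becomes 16 − (-7/5)·(15/2) = 53/2.
Next entering variable (most negative z-row entry -10/3): x_4.
Ratio test on column x_4 — row 1: 19/1 = 19; row 2: (1/2)/(1/3) = 3/2; row 3: (15/2)/(1/3) = 45/2. Minimum is 3/2 at row 2 (x_1 leaves); pivot element 1/3.
After the second pivot the z-row RHS is 53/2 − (-10/3)·(3/2) = 63/2.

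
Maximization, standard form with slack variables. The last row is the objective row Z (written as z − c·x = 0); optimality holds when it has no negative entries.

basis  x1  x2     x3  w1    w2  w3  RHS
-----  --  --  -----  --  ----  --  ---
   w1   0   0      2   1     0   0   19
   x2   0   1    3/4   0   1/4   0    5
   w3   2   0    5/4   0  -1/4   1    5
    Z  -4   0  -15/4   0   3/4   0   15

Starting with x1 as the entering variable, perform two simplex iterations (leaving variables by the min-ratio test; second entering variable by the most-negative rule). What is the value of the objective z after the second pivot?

Ratio test on column x1 — row 1: entry 0 ≤ 0; row 2: entry 0 ≤ 0; row 3: 5/2 = 5/2. Minimum is 5/2 at row 3 (w3 leaves); pivot element 2.
Pivot on row 3; the Z-row RHS becomes 15 − (-4)·(5/2) = 25.
Next entering variable (most negative Z-row entry -5/4): x3.
Ratio test on column x3 — row 1: 19/2 = 19/2; row 2: 5/(3/4) = 20/3; row 3: (5/2)/(5/8) = 4. Minimum is 4 at row 3 (x1 leaves); pivot element 5/8.
After the second pivot the Z-row RHS is 25 − (-5/4)·4 = 30.

30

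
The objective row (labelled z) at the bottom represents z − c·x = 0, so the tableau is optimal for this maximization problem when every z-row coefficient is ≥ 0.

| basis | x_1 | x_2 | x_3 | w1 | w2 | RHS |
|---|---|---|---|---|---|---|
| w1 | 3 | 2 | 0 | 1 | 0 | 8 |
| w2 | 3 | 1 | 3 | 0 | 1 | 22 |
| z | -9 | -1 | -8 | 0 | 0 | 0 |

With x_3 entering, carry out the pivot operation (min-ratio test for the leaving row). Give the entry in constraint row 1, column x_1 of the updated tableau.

Ratio test on column x_3 — row 1: entry 0 ≤ 0; row 2: 22/3 = 22/3. Minimum is 22/3 at row 2 (w2 leaves); pivot element 3.
Divide row 2 by 3; eliminate column x_3 from the other rows.
Row 1 update in column x_1: 3 − 0·1 = 3.

3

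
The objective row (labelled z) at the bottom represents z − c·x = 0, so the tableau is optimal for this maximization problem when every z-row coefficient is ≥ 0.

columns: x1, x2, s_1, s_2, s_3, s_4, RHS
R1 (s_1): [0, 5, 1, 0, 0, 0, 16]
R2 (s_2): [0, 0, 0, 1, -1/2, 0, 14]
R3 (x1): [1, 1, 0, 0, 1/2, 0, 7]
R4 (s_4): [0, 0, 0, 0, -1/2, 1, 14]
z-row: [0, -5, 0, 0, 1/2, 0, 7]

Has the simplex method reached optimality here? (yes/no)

no

The z-row has a negative entry -5 in column x2, so it is not optimal.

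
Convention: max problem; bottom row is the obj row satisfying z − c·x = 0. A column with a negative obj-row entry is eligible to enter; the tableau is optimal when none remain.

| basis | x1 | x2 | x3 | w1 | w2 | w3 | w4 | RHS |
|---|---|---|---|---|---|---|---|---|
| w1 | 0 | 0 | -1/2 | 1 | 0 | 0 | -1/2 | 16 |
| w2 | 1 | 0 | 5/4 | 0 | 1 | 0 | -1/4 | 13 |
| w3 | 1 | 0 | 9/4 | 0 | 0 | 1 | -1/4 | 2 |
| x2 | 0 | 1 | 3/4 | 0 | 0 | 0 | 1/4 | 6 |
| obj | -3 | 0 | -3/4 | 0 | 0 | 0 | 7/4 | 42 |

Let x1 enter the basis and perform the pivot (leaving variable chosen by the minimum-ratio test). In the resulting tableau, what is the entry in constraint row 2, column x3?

Ratio test on column x1 — row 1: entry 0 ≤ 0; row 2: 13/1 = 13; row 3: 2/1 = 2; row 4: entry 0 ≤ 0. Minimum is 2 at row 3 (w3 leaves); pivot element 1.
Divide row 3 by 1; eliminate column x1 from the other rows.
Row 2 update in column x3: 5/4 − 1·(9/4) = -1.

-1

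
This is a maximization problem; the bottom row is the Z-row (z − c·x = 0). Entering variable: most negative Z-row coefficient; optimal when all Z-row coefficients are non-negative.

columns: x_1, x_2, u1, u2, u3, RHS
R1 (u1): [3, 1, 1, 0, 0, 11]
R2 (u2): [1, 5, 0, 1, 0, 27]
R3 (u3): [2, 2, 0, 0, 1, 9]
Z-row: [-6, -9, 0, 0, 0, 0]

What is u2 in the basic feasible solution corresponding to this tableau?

27

u2 is basic (row 2); its value is the RHS of that row, 27.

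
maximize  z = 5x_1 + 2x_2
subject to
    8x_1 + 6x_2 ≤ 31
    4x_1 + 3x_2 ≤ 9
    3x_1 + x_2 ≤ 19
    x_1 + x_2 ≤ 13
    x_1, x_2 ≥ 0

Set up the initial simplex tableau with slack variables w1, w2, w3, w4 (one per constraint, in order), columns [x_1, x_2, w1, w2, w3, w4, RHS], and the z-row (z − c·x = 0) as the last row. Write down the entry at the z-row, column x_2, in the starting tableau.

The z-row carries the negated objective coefficients: the x_2 entry is -2.

-2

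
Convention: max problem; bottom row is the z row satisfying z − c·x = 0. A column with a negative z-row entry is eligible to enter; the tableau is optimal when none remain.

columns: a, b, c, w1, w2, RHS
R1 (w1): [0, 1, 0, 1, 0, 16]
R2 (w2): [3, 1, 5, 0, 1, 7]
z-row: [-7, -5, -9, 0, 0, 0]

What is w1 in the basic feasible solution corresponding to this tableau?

16

w1 is basic (row 1); its value is the RHS of that row, 16.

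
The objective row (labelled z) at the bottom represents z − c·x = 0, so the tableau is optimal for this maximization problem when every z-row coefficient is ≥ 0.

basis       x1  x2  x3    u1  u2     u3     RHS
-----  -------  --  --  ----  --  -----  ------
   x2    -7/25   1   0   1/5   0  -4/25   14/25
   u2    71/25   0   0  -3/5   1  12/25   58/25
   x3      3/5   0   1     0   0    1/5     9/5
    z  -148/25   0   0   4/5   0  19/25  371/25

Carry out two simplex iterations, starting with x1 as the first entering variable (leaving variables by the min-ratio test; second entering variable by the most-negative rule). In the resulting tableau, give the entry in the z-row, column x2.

16/5

Ratio test on column x1 — row 1: entry -7/25 ≤ 0; row 2: (58/25)/(71/25) = 58/71; row 3: (9/5)/(3/5) = 3. Minimum is 58/71 at row 2 (u2 leaves); pivot element 71/25.
Divide row 2 by 71/25; eliminate column x1 from the other rows.
Second iteration: most negative z-row entry is -32/71 in column u1, so u1 enters.
Ratio test on column u1 — row 1: (56/71)/(10/71) = 28/5; row 2: entry -15/71 ≤ 0; row 3: (93/71)/(9/71) = 31/3. Minimum is 28/5 at row 1 (x2 leaves); pivot element 10/71.
Divide row 1 by 10/71; eliminate column u1 from the other rows.
After both pivots, the entry at the z-row, column x2 is 16/5.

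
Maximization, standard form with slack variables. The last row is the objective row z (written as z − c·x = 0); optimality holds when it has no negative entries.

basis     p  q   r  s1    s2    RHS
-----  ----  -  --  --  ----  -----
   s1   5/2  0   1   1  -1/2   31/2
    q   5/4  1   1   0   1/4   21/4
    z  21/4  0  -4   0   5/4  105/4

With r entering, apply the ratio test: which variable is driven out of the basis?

Column r entries and ratios — s1: (31/2)/1 = 31/2; q: (21/4)/1 = 21/4.
Smallest ratio is 21/4 in the row of q, so q leaves.

q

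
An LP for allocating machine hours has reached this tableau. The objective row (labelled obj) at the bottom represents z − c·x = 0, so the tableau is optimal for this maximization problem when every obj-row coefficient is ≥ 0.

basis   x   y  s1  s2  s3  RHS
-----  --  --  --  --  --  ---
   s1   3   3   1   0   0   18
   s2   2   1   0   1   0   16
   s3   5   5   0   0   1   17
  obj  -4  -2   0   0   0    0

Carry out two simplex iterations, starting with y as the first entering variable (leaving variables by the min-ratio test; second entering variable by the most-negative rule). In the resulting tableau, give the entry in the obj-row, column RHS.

Ratio test on column y — row 1: 18/3 = 6; row 2: 16/1 = 16; row 3: 17/5 = 17/5. Minimum is 17/5 at row 3 (s3 leaves); pivot element 5.
Divide row 3 by 5; eliminate column y from the other rows.
Second iteration: most negative obj-row entry is -2 in column x, so x enters.
Ratio test on column x — row 1: entry 0 ≤ 0; row 2: (63/5)/1 = 63/5; row 3: (17/5)/1 = 17/5. Minimum is 17/5 at row 3 (y leaves); pivot element 1.
Divide row 3 by 1; eliminate column x from the other rows.
After both pivots, the entry at the obj-row, column RHS is 68/5.

68/5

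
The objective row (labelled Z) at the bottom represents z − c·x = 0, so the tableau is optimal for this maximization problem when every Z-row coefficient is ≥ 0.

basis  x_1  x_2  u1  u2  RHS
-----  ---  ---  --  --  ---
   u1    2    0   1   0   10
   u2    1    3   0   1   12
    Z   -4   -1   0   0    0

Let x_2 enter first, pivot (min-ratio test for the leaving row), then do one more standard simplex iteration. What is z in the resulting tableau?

67/3

Ratio test on column x_2 — row 1: entry 0 ≤ 0; row 2: 12/3 = 4. Minimum is 4 at row 2 (u2 leaves); pivot element 3.
Pivot on row 2; the Z-row RHS becomes 0 − (-1)·4 = 4.
Next entering variable (most negative Z-row entry -11/3): x_1.
Ratio test on column x_1 — row 1: 10/2 = 5; row 2: 4/(1/3) = 12. Minimum is 5 at row 1 (u1 leaves); pivot element 2.
After the second pivot the Z-row RHS is 4 − (-11/3)·5 = 67/3.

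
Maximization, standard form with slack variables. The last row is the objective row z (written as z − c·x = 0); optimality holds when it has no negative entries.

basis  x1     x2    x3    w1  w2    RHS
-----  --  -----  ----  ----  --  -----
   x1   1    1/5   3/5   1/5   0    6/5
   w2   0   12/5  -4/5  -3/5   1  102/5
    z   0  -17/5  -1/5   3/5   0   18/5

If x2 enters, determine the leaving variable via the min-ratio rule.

x1

Column x2 entries and ratios — x1: (6/5)/(1/5) = 6; w2: (102/5)/(12/5) = 17/2.
Smallest ratio is 6 in the row of x1, so x1 leaves.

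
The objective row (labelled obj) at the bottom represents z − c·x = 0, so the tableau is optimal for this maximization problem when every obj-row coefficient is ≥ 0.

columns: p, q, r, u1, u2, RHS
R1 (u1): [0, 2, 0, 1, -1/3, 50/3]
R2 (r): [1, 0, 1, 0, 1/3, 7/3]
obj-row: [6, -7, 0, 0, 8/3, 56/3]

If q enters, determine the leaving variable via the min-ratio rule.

Column q entries and ratios — u1: (50/3)/2 = 25/3; r: 0 ≤ 0, skip.
Smallest ratio is 25/3 in the row of u1, so u1 leaves.

u1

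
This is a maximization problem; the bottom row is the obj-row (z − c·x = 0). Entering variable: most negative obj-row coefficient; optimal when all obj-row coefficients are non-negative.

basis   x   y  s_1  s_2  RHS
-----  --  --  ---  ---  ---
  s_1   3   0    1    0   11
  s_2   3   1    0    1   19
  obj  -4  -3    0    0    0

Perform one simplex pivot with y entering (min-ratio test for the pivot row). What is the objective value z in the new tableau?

57

Ratio test on column y — row 1: entry 0 ≤ 0; row 2: 19/1 = 19. Minimum is 19 at row 2 (s_2 leaves); pivot element 1.
Pivot on row 2; the obj-row RHS becomes 0 − (-3)·19 = 57.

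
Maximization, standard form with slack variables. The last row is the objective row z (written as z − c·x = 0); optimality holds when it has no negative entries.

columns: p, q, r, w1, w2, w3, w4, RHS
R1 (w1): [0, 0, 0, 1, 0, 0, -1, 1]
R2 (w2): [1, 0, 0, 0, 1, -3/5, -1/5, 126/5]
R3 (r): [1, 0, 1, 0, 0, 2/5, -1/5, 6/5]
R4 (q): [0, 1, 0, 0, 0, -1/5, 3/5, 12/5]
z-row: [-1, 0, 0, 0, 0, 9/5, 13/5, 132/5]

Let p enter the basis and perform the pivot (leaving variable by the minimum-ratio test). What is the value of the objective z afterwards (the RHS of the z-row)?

138/5

Ratio test on column p — row 1: entry 0 ≤ 0; row 2: (126/5)/1 = 126/5; row 3: (6/5)/1 = 6/5; row 4: entry 0 ≤ 0. Minimum is 6/5 at row 3 (r leaves); pivot element 1.
Pivot on row 3; the z-row RHS becomes 132/5 − (-1)·(6/5) = 138/5.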